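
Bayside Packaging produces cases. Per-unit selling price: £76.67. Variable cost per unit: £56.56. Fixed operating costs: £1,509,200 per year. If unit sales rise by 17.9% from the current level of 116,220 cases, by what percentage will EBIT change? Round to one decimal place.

At 116,220 units, contribution = 116,220 × £20.11 = £2,337,184.20.
Operating income = contribution − fixed costs = £2,337,184.20 − £1,509,200 = £827,984.20.
So DOL = total CM / EBIT = £2,337,184.20 / £827,984.20 = 2.8227.
%ΔEBIT = DOL × %ΔSales = 2.8227 × +17.9% = +50.5%.

+50.5%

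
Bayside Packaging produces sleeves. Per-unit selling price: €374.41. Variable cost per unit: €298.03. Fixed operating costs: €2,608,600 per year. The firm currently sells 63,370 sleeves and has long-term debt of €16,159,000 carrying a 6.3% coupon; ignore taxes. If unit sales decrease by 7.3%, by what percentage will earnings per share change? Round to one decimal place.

-29.1%

At 63,370 units, contribution = 63,370 × €76.38 = €4,840,200.60.
EBIT = €4,840,200.60 − €2,608,600 = €2,231,600.60.
After interest of €1,018,017.00, pre-tax earnings = €1,213,583.60.
Degree of combined leverage = contribution ÷ (EBIT − I) = €4,840,200.60 ÷ €1,213,583.60 = 3.9884.
%ΔEPS = DCL × %ΔSales = 3.9884 × -7.3% = -29.1%.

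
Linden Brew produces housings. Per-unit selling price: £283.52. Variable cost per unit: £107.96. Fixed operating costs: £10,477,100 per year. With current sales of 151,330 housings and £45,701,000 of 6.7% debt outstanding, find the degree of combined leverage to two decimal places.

2.04

At 151,330 units, contribution = 151,330 × £175.56 = £26,567,494.80.
Subtracting fixed costs: EBIT = £26,567,494.80 − £10,477,100 = £16,090,394.80. Interest = £3,061,967.00.
DOL = £26,567,494.80 ÷ £16,090,394.80 = 1.6511; DFL = £16,090,394.80 ÷ £13,028,427.80 = 1.2350.
DCL = DOL × DFL = 1.6511 × 1.2350 = 2.0391.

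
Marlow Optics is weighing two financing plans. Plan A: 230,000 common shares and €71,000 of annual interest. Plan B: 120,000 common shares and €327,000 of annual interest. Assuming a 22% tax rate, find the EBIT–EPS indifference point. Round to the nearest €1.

€606,273

Set EPS_A = EPS_B: (EBIT − €71,000)(1 − 0.22) ÷ 230,000 = (EBIT − €327,000)(1 − 0.22) ÷ 120,000.
Cancelling (1 − t) and cross-multiplying: 120,000·(EBIT − 71,000) = 230,000·(EBIT − 327,000).
Solving, EBIT = (327,000·230,000 − 71,000·120,000) / (230,000 − 120,000) = 66,690,000,000 / 110,000 = 606,272.73.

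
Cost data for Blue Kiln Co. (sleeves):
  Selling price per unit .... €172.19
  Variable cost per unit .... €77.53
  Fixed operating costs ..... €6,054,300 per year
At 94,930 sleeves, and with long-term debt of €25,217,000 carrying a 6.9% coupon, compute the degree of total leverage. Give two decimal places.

Total contribution margin = 94,930 × €94.66 = €8,986,073.80.
EBIT = €8,986,073.80 − €6,054,300 = €2,931,773.80. Interest = €1,739,973.00.
DOL = €8,986,073.80 ÷ €2,931,773.80 = 3.0651; DFL = €2,931,773.80 ÷ €1,191,800.80 = 2.4600.
Combined leverage = 3.0651 × 2.4600 = 7.5401.

7.54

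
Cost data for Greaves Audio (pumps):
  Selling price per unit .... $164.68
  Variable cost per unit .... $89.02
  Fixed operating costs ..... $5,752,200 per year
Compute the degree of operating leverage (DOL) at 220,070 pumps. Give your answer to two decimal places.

1.53

Contribution at this volume is 220,070 × $75.66 = $16,650,496.20.
EBIT = $16,650,496.20 − $5,752,200 = $10,898,296.20.
Degree of operating leverage = $16,650,496.20 / $10,898,296.20 = 1.5278.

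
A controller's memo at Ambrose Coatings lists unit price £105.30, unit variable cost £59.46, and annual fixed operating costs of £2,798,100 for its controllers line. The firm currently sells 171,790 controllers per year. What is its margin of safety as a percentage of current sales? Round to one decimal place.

Each unit contributes £105.30 − £59.46 = £45.84. Break-even units = £2,798,100 ÷ £45.84 = 61,040.58; break-even revenue = 61,040.58 × £105.30 = £6,427,572.64.
Current sales = 171,790 × £105.30 = £18,089,487.00.
Margin of safety = (£18,089,487.00 − £6,427,572.64) ÷ £18,089,487.00 = 64.5%.

64.5%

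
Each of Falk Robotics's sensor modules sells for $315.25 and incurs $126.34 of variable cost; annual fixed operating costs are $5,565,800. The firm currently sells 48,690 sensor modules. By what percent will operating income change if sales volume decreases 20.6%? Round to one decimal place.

-52.2%

Contribution at this volume is 48,690 × $188.91 = $9,198,027.90.
EBIT = $9,198,027.90 − $5,565,800 = $3,632,227.90.
DOL = contribution ÷ EBIT = $9,198,027.90 ÷ $3,632,227.90 = 2.5323.
Operating income changes by 2.5323 × -20.6% = -52.2%.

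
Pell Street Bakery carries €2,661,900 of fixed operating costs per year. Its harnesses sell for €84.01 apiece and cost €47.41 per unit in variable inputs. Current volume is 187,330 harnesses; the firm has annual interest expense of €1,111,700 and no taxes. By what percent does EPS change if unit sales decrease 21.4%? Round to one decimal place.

-47.6%

Total contribution margin = 187,330 × €36.60 = €6,856,278.00.
Operating income = contribution − fixed costs = €6,856,278.00 − €2,661,900 = €4,194,378.00.
Interest = €1,111,700.00, so EBIT − I = €3,082,678.00.
Degree of combined leverage = contribution ÷ (EBIT − I) = €6,856,278.00 ÷ €3,082,678.00 = 2.2241.
EPS therefore changes by 2.2241 × (-21.4%) = -47.6%.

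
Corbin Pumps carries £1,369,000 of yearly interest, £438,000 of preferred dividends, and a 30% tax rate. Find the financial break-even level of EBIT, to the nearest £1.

Preferred dividends are paid after tax, so their pre-tax equivalent is £438,000 ÷ (1 − 0.30) = £625,714.29.
EPS = 0 when EBIT covers interest plus the pre-tax preferred burden: £1,369,000 + £625,714.29 = £1,994,714.29.

£1,994,714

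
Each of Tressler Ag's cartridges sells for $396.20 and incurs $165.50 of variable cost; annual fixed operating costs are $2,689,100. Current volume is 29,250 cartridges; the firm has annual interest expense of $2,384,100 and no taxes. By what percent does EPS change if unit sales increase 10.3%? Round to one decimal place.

+41.5%

Total contribution margin = 29,250 × $230.70 = $6,747,975.00.
Operating income = contribution − fixed costs = $6,747,975.00 − $2,689,100 = $4,058,875.00.
Interest = $2,384,100.00, so EBIT − I = $1,674,775.00.
DCL = total CM / (EBIT − I) = $6,747,975.00 / $1,674,775.00 = 4.0292.
%ΔEPS = DCL × %ΔSales = 4.0292 × +10.3% = +41.5%.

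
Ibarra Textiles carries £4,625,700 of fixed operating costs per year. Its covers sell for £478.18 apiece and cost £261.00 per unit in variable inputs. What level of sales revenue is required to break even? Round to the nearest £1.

£10,184,719

CM per unit = £478.18 − £261.00 = £217.18; CM ratio = £217.18 / £478.18 = 0.4542.
Break-even revenue = fixed costs × price ÷ CM = £4,625,700 × £478.18 ÷ £217.18 = £10,184,719.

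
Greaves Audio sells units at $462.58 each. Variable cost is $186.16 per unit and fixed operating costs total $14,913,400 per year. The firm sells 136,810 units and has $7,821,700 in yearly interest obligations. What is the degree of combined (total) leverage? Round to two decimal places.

At 136,810 units, contribution = 136,810 × $276.42 = $37,817,020.20.
EBIT = $37,817,020.20 − $14,913,400 = $22,903,620.20. Interest = $7,821,700.00.
DOL = $37,817,020.20 ÷ $22,903,620.20 = 1.6511; DFL = $22,903,620.20 ÷ $15,081,920.20 = 1.5186.
DCL = DOL × DFL = 1.6511 × 1.5186 = 2.5074.

2.51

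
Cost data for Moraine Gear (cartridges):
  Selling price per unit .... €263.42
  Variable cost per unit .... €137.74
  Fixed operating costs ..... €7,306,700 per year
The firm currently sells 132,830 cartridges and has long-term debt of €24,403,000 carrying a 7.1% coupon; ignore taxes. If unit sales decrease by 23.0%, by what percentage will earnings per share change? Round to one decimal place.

-50.2%

At 132,830 units, contribution = 132,830 × €125.68 = €16,694,074.40.
Subtracting fixed costs: EBIT = €16,694,074.40 − €7,306,700 = €9,387,374.40.
After interest of €1,732,613.00, pre-tax earnings = €7,654,761.40.
DCL = total CM / (EBIT − I) = €16,694,074.40 / €7,654,761.40 = 2.1809.
%ΔEPS = DCL × %ΔSales = 2.1809 × -23.0% = -50.2%.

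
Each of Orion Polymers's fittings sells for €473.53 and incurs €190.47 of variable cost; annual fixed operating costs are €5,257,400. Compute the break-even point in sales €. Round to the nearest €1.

Contribution margin per unit = €473.53 − €190.47 = €283.06, a CM ratio of €283.06 ÷ €473.53 = 0.5978.
Break-even sales = FC ÷ CM ratio = €5,257,400 × €473.53 / €283.06 = €8,795,085.

€8,795,085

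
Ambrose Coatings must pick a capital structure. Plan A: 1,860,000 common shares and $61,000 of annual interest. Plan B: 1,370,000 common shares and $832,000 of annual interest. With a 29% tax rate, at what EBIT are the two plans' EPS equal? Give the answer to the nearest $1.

$2,987,653

At indifference, (EBIT − 61,000)(1 − t)/1,860,000 = (EBIT − 832,000)(1 − t)/1,370,000.
The (1 − t) factor cancels: (EBIT − 61,000) × 1,370,000 = (EBIT − 832,000) × 1,860,000.
EBIT × (1,860,000 − 1,370,000) = 832,000 × 1,860,000 − 61,000 × 1,370,000 = 1,463,950,000,000, so EBIT = 1,463,950,000,000 ÷ 490,000 = 2,987,653.06.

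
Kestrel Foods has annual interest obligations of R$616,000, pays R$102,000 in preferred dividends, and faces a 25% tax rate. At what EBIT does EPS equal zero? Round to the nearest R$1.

Preferred dividends are paid after tax, so their pre-tax equivalent is R$102,000 ÷ (1 − 0.25) = R$136,000.00.
EPS = 0 when EBIT covers interest plus the pre-tax preferred burden: R$616,000 + R$136,000.00 = R$752,000.00.

R$752,000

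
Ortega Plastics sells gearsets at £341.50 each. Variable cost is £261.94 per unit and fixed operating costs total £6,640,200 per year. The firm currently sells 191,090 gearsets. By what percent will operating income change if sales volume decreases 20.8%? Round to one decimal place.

-36.9%

Contribution at this volume is 191,090 × £79.56 = £15,203,120.40.
Subtracting fixed costs: EBIT = £15,203,120.40 − £6,640,200 = £8,562,920.40.
So DOL = total CM / EBIT = £15,203,120.40 / £8,562,920.40 = 1.7755.
Operating income changes by 1.7755 × -20.8% = -36.9%.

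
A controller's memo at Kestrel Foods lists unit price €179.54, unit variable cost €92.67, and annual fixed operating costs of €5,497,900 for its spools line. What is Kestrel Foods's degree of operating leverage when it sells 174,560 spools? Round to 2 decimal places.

At 174,560 units, contribution = 174,560 × €86.87 = €15,164,027.20.
Subtracting fixed costs: EBIT = €15,164,027.20 − €5,497,900 = €9,666,127.20.
So DOL = total CM / EBIT = €15,164,027.20 / €9,666,127.20 = 1.5688.

1.57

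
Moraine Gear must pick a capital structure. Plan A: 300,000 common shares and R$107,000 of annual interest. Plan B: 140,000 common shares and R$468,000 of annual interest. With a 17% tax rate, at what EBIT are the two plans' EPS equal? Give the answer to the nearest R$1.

Set EPS_A = EPS_B: (EBIT − R$107,000)(1 − 0.17) ÷ 300,000 = (EBIT − R$468,000)(1 − 0.17) ÷ 140,000.
The (1 − t) factor cancels: (EBIT − 107,000) × 140,000 = (EBIT − 468,000) × 300,000.
Solving, EBIT = (468,000·300,000 − 107,000·140,000) / (300,000 − 140,000) = 125,420,000,000 / 160,000 = 783,875.00.

R$783,875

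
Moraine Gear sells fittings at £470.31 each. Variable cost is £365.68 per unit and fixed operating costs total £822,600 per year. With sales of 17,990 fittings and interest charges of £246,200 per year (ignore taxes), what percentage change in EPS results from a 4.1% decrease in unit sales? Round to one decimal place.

-9.5%

Contribution at this volume is 17,990 × £104.63 = £1,882,293.70.
Subtracting fixed costs: EBIT = £1,882,293.70 − £822,600 = £1,059,693.70.
Interest = £246,200.00, so EBIT − I = £813,493.70.
DCL = total CM / (EBIT − I) = £1,882,293.70 / £813,493.70 = 2.3138.
%ΔEPS = DCL × %ΔSales = 2.3138 × -4.1% = -9.5%.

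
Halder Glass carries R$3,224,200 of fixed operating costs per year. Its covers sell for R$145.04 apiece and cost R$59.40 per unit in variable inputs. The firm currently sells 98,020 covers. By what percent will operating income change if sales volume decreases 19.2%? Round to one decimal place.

-31.2%

Total contribution margin = 98,020 × R$85.64 = R$8,394,432.80.
EBIT = R$8,394,432.80 − R$3,224,200 = R$5,170,232.80.
So DOL = total CM / EBIT = R$8,394,432.80 / R$5,170,232.80 = 1.6236.
%ΔEBIT = DOL × %ΔSales = 1.6236 × -19.2% = -31.2%.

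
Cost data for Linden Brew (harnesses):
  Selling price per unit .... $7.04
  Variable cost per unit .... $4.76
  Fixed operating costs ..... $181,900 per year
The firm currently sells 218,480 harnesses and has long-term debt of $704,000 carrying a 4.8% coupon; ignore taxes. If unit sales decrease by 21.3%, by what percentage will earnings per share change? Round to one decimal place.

At 218,480 units, contribution = 218,480 × $2.28 = $498,134.40.
Operating income = contribution − fixed costs = $498,134.40 − $181,900 = $316,234.40.
After interest of $33,792.00, pre-tax earnings = $282,442.40.
Degree of combined leverage = contribution ÷ (EBIT − I) = $498,134.40 ÷ $282,442.40 = 1.7637.
%ΔEPS = DCL × %ΔSales = 1.7637 × -21.3% = -37.6%.

-37.6%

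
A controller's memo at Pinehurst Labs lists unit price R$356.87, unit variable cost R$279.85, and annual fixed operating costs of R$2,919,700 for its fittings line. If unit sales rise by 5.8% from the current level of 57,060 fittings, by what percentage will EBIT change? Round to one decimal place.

+17.3%

At 57,060 units, contribution = 57,060 × R$77.02 = R$4,394,761.20.
EBIT = R$4,394,761.20 − R$2,919,700 = R$1,475,061.20.
Degree of operating leverage = R$4,394,761.20 / R$1,475,061.20 = 2.9794.
Operating income changes by 2.9794 × +5.8% = +17.3%.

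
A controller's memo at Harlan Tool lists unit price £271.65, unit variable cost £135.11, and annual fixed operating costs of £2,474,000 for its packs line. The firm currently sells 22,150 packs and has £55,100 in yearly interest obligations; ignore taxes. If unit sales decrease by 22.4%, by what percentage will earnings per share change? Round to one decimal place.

-136.8%

Contribution at this volume is 22,150 × £136.54 = £3,024,361.00.
Operating income = contribution − fixed costs = £3,024,361.00 − £2,474,000 = £550,361.00.
Interest = £55,100.00, so EBIT − I = £495,261.00.
Degree of combined leverage = contribution ÷ (EBIT − I) = £3,024,361.00 ÷ £495,261.00 = 6.1066.
EPS therefore changes by 6.1066 × (-22.4%) = -136.8%.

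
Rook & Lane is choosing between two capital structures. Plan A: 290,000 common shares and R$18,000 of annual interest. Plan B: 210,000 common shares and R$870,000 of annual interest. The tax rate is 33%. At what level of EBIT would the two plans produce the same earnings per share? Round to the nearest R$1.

R$3,106,500

At indifference, (EBIT − 18,000)(1 − t)/290,000 = (EBIT − 870,000)(1 − t)/210,000.
The (1 − t) factor cancels: (EBIT − 18,000) × 210,000 = (EBIT − 870,000) × 290,000.
Solving, EBIT = (870,000·290,000 − 18,000·210,000) / (290,000 − 210,000) = 248,520,000,000 / 80,000 = 3,106,500.00.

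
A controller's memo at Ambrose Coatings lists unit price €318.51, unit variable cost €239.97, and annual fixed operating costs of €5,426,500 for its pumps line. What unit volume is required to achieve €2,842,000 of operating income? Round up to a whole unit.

105,278 pumps

Contribution margin per unit = €318.51 − €239.97 = €78.54.
Need Q such that Q × €78.54 − €5,426,500 = €2,842,000, i.e. Q = €8,268,500 / €78.54 = 105,277.57 → 105,278.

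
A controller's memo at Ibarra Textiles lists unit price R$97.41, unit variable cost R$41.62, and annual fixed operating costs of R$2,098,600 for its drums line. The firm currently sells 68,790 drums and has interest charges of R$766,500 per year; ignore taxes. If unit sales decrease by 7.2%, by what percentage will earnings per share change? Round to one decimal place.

Contribution at this volume is 68,790 × R$55.79 = R$3,837,794.10.
Subtracting fixed costs: EBIT = R$3,837,794.10 − R$2,098,600 = R$1,739,194.10.
Interest = R$766,500.00, so EBIT − I = R$972,694.10.
DCL = total CM / (EBIT − I) = R$3,837,794.10 / R$972,694.10 = 3.9455.
%ΔEPS = DCL × %ΔSales = 3.9455 × -7.2% = -28.4%.

-28.4%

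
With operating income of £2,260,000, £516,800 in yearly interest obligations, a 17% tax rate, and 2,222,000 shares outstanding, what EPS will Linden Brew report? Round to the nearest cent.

£0.65

Interest = £516,800.00, so EBT = £2,260,000 − £516,800.00 = £1,743,200.00.
Net income = £1,743,200.00 × (1 − 0.17) = £1,446,856.00.
EPS = £1,446,856.00 ÷ 2,222,000 = £0.65.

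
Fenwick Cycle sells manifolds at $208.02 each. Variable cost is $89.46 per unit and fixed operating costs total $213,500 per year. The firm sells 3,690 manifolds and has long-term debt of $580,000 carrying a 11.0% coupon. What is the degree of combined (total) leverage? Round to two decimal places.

2.73

At 3,690 units, contribution = 3,690 × $118.56 = $437,486.40.
Operating income = contribution − fixed costs = $437,486.40 − $213,500 = $223,986.40. Interest = $63,800.00, so EBIT − I = $160,186.40.
DCL = contribution ÷ (EBIT − I) = $437,486.40 ÷ $160,186.40 = 2.7311.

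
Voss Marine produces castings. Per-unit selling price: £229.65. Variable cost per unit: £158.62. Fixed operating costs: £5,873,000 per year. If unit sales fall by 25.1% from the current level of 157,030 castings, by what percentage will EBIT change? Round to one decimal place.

-53.0%

At 157,030 units, contribution = 157,030 × £71.03 = £11,153,840.90.
EBIT = £11,153,840.90 − £5,873,000 = £5,280,840.90.
DOL = contribution ÷ EBIT = £11,153,840.90 ÷ £5,280,840.90 = 2.1121.
Operating income changes by 2.1121 × -25.1% = -53.0%.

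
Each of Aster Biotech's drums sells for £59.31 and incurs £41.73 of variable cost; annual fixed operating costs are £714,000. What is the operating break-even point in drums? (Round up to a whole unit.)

Unit CM = price − variable cost = £59.31 − £41.73 = £17.58.
Units to break even: £714,000 ÷ £17.58 = 40,614.33, rounded up to 40,615.

40,615 drums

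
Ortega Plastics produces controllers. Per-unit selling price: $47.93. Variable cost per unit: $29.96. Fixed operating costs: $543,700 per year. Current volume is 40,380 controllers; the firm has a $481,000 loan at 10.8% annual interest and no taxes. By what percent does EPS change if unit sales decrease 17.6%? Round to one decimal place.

At 40,380 units, contribution = 40,380 × $17.97 = $725,628.60.
EBIT = $725,628.60 − $543,700 = $181,928.60.
After interest of $51,948.00, pre-tax earnings = $129,980.60.
Degree of combined leverage = contribution ÷ (EBIT − I) = $725,628.60 ÷ $129,980.60 = 5.5826.
%ΔEPS = DCL × %ΔSales = 5.5826 × -17.6% = -98.3%.

-98.3%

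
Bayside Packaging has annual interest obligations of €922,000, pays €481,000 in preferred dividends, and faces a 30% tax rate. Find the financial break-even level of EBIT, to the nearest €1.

Grossing the preferred dividend up to pre-tax terms: €481,000 / (1 − 0.30) = €687,142.86.
EPS = 0 when EBIT covers interest plus the pre-tax preferred burden: €922,000 + €687,142.86 = €1,609,142.86.

€1,609,143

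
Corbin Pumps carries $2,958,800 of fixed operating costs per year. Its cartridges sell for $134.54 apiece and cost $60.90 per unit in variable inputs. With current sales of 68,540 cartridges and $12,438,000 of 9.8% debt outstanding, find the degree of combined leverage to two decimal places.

Total contribution margin = 68,540 × $73.64 = $5,047,285.60.
EBIT = $5,047,285.60 − $2,958,800 = $2,088,485.60. Interest = $1,218,924.00.
DOL = $5,047,285.60 ÷ $2,088,485.60 = 2.4167; DFL = $2,088,485.60 ÷ $869,561.60 = 2.4018.
DCL = DOL × DFL = 2.4167 × 2.4018 = 5.8044.

5.80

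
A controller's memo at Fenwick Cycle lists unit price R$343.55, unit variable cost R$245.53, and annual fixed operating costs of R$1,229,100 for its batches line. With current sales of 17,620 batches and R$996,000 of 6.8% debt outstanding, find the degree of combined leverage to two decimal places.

4.01

At 17,620 units, contribution = 17,620 × R$98.02 = R$1,727,112.40.
EBIT = R$1,727,112.40 − R$1,229,100 = R$498,012.40. Interest = R$67,728.00, so EBIT − I = R$430,284.40.
DCL = contribution ÷ (EBIT − I) = R$1,727,112.40 ÷ R$430,284.40 = 4.0139.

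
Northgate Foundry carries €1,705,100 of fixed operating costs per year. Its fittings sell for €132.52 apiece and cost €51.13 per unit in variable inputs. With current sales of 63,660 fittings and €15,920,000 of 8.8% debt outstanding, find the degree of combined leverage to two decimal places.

2.50

Contribution at this volume is 63,660 × €81.39 = €5,181,287.40.
Operating income = contribution − fixed costs = €5,181,287.40 − €1,705,100 = €3,476,187.40. Interest = €1,400,960.00.
DOL = €5,181,287.40 ÷ €3,476,187.40 = 1.4905; DFL = €3,476,187.40 ÷ €2,075,227.40 = 1.6751.
Combined leverage = 1.4905 × 1.6751 = 2.4967.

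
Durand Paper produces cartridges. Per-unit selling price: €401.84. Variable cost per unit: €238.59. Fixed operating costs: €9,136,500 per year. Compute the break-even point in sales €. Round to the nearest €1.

€22,489,502

Contribution margin per unit = €401.84 − €238.59 = €163.25, a CM ratio of €163.25 ÷ €401.84 = 0.4063.
Break-even revenue = fixed costs × price ÷ CM = €9,136,500 × €401.84 ÷ €163.25 = €22,489,502.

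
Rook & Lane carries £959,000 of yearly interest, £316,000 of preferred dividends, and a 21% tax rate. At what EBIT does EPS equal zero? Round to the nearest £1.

Preferred dividends are paid after tax, so their pre-tax equivalent is £316,000 ÷ (1 − 0.21) = £400,000.00.
EPS = 0 when EBIT covers interest plus the pre-tax preferred burden: £959,000 + £400,000.00 = £1,359,000.00.

£1,359,000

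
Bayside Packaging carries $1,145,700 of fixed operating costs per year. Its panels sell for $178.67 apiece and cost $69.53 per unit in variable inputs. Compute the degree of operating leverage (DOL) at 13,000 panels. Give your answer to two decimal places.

5.19

Total contribution margin = 13,000 × $109.14 = $1,418,820.00.
EBIT = $1,418,820.00 − $1,145,700 = $273,120.00.
DOL = contribution ÷ EBIT = $1,418,820.00 ÷ $273,120.00 = 5.1949.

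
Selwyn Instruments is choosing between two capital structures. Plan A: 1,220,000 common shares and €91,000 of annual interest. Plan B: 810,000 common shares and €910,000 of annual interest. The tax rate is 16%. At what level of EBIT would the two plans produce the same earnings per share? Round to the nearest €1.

€2,528,024

Set EPS_A = EPS_B: (EBIT − €91,000)(1 − 0.16) ÷ 1,220,000 = (EBIT − €910,000)(1 − 0.16) ÷ 810,000.
The (1 − t) factor cancels: (EBIT − 91,000) × 810,000 = (EBIT − 910,000) × 1,220,000.
EBIT × (1,220,000 − 810,000) = 910,000 × 1,220,000 − 91,000 × 810,000 = 1,036,490,000,000, so EBIT = 1,036,490,000,000 ÷ 410,000 = 2,528,024.39.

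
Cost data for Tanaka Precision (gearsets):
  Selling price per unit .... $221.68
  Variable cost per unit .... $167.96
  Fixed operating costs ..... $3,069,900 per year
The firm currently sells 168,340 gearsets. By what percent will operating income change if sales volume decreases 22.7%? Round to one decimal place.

At 168,340 units, contribution = 168,340 × $53.72 = $9,043,224.80.
Operating income = contribution − fixed costs = $9,043,224.80 − $3,069,900 = $5,973,324.80.
Degree of operating leverage = $9,043,224.80 / $5,973,324.80 = 1.5139.
%ΔEBIT = DOL × %ΔSales = 1.5139 × -22.7% = -34.4%.

-34.4%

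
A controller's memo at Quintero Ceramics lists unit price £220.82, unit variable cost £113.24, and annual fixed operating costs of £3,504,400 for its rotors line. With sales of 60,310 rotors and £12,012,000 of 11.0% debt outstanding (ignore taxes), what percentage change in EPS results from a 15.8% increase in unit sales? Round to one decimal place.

Total contribution margin = 60,310 × £107.58 = £6,488,149.80.
EBIT = £6,488,149.80 − £3,504,400 = £2,983,749.80.
After interest of £1,321,320.00, pre-tax earnings = £1,662,429.80.
DCL = total CM / (EBIT − I) = £6,488,149.80 / £1,662,429.80 = 3.9028.
%ΔEPS = DCL × %ΔSales = 3.9028 × +15.8% = +61.7%.

+61.7%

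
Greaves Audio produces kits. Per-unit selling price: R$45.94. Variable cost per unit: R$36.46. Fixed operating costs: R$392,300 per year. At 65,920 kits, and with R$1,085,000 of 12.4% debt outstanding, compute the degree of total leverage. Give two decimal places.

Total contribution margin = 65,920 × R$9.48 = R$624,921.60.
Subtracting fixed costs: EBIT = R$624,921.60 − R$392,300 = R$232,621.60. Interest = R$134,540.00, so EBIT − I = R$98,081.60.
Degree of total leverage = total CM / (EBIT − interest) = R$624,921.60 / R$98,081.60 = 6.3714.

6.37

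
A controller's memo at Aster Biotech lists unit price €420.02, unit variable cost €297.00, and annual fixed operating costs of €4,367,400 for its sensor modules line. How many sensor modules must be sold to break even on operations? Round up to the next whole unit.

Contribution margin per unit = €420.02 − €297.00 = €123.02.
Break-even Q = €4,367,400 / €123.02 = 35,501.54 → 35,502 sensor modules.

35,502 sensor modules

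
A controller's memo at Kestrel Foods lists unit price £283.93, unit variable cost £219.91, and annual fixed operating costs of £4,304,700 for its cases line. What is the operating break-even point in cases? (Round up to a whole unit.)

67,240 cases

Contribution margin per unit = £283.93 − £219.91 = £64.02.
Break-even Q = £4,304,700 / £64.02 = 67,239.93 → 67,240 cases.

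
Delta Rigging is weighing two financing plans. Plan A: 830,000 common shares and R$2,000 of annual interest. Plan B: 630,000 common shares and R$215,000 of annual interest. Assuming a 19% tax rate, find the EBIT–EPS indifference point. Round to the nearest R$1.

R$885,950

Set EPS_A = EPS_B: (EBIT − R$2,000)(1 − 0.19) ÷ 830,000 = (EBIT − R$215,000)(1 − 0.19) ÷ 630,000.
The (1 − t) factor cancels: (EBIT − 2,000) × 630,000 = (EBIT − 215,000) × 830,000.
EBIT × (830,000 − 630,000) = 215,000 × 830,000 − 2,000 × 630,000 = 177,190,000,000, so EBIT = 177,190,000,000 ÷ 200,000 = 885,950.00.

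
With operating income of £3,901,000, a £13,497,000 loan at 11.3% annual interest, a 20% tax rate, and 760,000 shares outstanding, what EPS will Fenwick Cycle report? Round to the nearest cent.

Pre-tax income = £3,901,000 − £1,525,161.00 = £2,375,839.00.
After tax at 20%: net income = £2,375,839.00 × 0.80 = £1,900,671.20.
EPS = £1,900,671.20 ÷ 760,000 = £2.50.

£2.50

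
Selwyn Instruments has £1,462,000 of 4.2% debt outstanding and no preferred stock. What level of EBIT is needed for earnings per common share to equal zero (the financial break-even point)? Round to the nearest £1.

Annual interest = 4.2% × £1,462,000 = £61,404.00.
With no preferred dividends, EPS = 0 when EBIT exactly covers interest, so the financial break-even EBIT is £61,404.00.

£61,404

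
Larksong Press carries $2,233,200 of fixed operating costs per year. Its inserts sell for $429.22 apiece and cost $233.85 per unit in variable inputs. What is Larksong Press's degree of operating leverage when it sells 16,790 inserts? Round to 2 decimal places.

Contribution at this volume is 16,790 × $195.37 = $3,280,262.30.
EBIT = $3,280,262.30 − $2,233,200 = $1,047,062.30.
So DOL = total CM / EBIT = $3,280,262.30 / $1,047,062.30 = 3.1328.

3.13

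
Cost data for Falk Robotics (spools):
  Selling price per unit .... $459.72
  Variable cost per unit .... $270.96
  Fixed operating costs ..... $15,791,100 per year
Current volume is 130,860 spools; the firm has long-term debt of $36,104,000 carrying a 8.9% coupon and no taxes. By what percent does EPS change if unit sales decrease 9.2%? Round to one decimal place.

Contribution at this volume is 130,860 × $188.76 = $24,701,133.60.
Subtracting fixed costs: EBIT = $24,701,133.60 − $15,791,100 = $8,910,033.60.
Interest = $3,213,256.00, so EBIT − I = $5,696,777.60.
Degree of combined leverage = contribution ÷ (EBIT − I) = $24,701,133.60 ÷ $5,696,777.60 = 4.3360.
EPS therefore changes by 4.3360 × (-9.2%) = -39.9%.

-39.9%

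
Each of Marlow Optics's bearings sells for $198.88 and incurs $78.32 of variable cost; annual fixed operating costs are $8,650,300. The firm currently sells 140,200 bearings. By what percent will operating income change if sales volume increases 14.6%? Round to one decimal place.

+29.9%

Contribution at this volume is 140,200 × $120.56 = $16,902,512.00.
Operating income = contribution − fixed costs = $16,902,512.00 − $8,650,300 = $8,252,212.00.
So DOL = total CM / EBIT = $16,902,512.00 / $8,252,212.00 = 2.0482.
So EBIT moves 2.0482 × (+14.6%) = +29.9%.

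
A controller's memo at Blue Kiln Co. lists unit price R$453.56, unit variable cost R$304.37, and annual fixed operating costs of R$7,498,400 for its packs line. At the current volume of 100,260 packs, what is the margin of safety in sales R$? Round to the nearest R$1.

Contribution margin per unit = R$453.56 − R$304.37 = R$149.19. Break-even units = R$7,498,400 ÷ R$149.19 = 50,260.74; break-even revenue = 50,260.74 × R$453.56 = R$22,796,261.84.
Current sales = 100,260 × R$453.56 = R$45,473,925.60.
Margin of safety = R$45,473,925.60 − R$22,796,261.84 = R$22,677,664.

R$22,677,664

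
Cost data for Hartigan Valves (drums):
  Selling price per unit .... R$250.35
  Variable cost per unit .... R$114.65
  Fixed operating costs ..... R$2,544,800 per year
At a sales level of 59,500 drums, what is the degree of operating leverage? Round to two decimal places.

1.46

Contribution at this volume is 59,500 × R$135.70 = R$8,074,150.00.
Subtracting fixed costs: EBIT = R$8,074,150.00 − R$2,544,800 = R$5,529,350.00.
So DOL = total CM / EBIT = R$8,074,150.00 / R$5,529,350.00 = 1.4602.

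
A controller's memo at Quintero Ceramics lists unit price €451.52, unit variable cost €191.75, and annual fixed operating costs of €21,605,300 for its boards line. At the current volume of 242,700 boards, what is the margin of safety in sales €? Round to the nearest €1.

Contribution margin per unit = €451.52 − €191.75 = €259.77. Break-even units = €21,605,300 ÷ €259.77 = 83,170.88; break-even revenue = 83,170.88 × €451.52 = €37,553,316.61.
Current sales = 242,700 × €451.52 = €109,583,904.00.
Margin of safety = €109,583,904.00 − €37,553,316.61 = €72,030,587.

€72,030,587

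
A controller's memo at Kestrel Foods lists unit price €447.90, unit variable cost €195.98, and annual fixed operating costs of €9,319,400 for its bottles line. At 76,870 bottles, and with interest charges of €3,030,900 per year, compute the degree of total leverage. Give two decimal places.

At 76,870 units, contribution = 76,870 × €251.92 = €19,365,090.40.
Subtracting fixed costs: EBIT = €19,365,090.40 − €9,319,400 = €10,045,690.40. Interest = €3,030,900.00, so EBIT − I = €7,014,790.40.
Degree of total leverage = total CM / (EBIT − interest) = €19,365,090.40 / €7,014,790.40 = 2.7606.

2.76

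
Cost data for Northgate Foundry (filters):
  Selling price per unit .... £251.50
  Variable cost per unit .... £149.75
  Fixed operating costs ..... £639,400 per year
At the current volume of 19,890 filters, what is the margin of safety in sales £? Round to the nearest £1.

Each unit contributes £251.50 − £149.75 = £101.75. Break-even units = £639,400 ÷ £101.75 = 6,284.03; break-even revenue = 6,284.03 × £251.50 = £1,580,433.42.
Current sales = 19,890 × £251.50 = £5,002,335.00.
Margin of safety = £5,002,335.00 − £1,580,433.42 = £3,421,902.

£3,421,902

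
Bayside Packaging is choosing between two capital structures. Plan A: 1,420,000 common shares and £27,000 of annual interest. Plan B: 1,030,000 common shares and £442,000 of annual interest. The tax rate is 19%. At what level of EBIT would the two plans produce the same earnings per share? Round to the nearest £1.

Set EPS_A = EPS_B: (EBIT − £27,000)(1 − 0.19) ÷ 1,420,000 = (EBIT − £442,000)(1 − 0.19) ÷ 1,030,000.
The (1 − t) factor cancels: (EBIT − 27,000) × 1,030,000 = (EBIT − 442,000) × 1,420,000.
EBIT × (1,420,000 − 1,030,000) = 442,000 × 1,420,000 − 27,000 × 1,030,000 = 599,830,000,000, so EBIT = 599,830,000,000 ÷ 390,000 = 1,538,025.64.

£1,538,026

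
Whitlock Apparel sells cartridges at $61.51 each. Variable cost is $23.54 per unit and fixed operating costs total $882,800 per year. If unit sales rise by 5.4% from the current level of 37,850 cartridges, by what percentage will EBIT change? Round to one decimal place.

+14.0%

Contribution at this volume is 37,850 × $37.97 = $1,437,164.50.
EBIT = $1,437,164.50 − $882,800 = $554,364.50.
So DOL = total CM / EBIT = $1,437,164.50 / $554,364.50 = 2.5925.
%ΔEBIT = DOL × %ΔSales = 2.5925 × +5.4% = +14.0%.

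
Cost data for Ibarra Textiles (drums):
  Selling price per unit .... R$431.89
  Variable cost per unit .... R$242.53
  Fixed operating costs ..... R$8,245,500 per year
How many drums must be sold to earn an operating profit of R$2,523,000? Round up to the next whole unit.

Each unit contributes R$431.89 − R$242.53 = R$189.36.
Units = (FC + target) / CM = (R$8,245,500 + R$2,523,000) / R$189.36 = 56,867.87, so 56,868 drums.

56,868 drums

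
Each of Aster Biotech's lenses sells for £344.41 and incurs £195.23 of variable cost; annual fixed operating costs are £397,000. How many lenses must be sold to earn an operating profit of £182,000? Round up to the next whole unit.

Contribution margin per unit = £344.41 − £195.23 = £149.18.
Required volume = (fixed costs + target profit) ÷ CM = (£397,000 + £182,000) ÷ £149.18 = 3,881.22, so 3,882 lenses.

3,882 lenses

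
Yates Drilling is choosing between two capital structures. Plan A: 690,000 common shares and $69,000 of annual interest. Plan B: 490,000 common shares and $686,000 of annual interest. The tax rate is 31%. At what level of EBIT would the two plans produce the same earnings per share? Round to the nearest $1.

Set EPS_A = EPS_B: (EBIT − $69,000)(1 − 0.31) ÷ 690,000 = (EBIT − $686,000)(1 − 0.31) ÷ 490,000.
Cancelling (1 − t) and cross-multiplying: 490,000·(EBIT − 69,000) = 690,000·(EBIT − 686,000).
Solving, EBIT = (686,000·690,000 − 69,000·490,000) / (690,000 − 490,000) = 439,530,000,000 / 200,000 = 2,197,650.00.

$2,197,650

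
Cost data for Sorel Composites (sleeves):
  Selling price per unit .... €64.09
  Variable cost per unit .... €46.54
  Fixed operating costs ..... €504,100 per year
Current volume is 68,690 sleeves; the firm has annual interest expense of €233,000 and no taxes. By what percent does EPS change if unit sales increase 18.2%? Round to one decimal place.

Total contribution margin = 68,690 × €17.55 = €1,205,509.50.
EBIT = €1,205,509.50 − €504,100 = €701,409.50.
After interest of €233,000.00, pre-tax earnings = €468,409.50.
DCL = total CM / (EBIT − I) = €1,205,509.50 / €468,409.50 = 2.5736.
EPS therefore changes by 2.5736 × (+18.2%) = +46.8%.

+46.8%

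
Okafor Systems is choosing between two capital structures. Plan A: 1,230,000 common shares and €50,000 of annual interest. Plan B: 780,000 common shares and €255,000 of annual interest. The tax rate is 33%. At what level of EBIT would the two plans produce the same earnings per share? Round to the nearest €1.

€610,333

At indifference, (EBIT − 50,000)(1 − t)/1,230,000 = (EBIT − 255,000)(1 − t)/780,000.
Cancelling (1 − t) and cross-multiplying: 780,000·(EBIT − 50,000) = 1,230,000·(EBIT − 255,000).
EBIT × (1,230,000 − 780,000) = 255,000 × 1,230,000 − 50,000 × 780,000 = 274,650,000,000, so EBIT = 274,650,000,000 ÷ 450,000 = 610,333.33.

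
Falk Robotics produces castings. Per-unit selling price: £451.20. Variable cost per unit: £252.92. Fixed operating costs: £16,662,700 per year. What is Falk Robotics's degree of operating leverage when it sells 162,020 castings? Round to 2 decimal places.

Total contribution margin = 162,020 × £198.28 = £32,125,325.60.
EBIT = £32,125,325.60 − £16,662,700 = £15,462,625.60.
So DOL = total CM / EBIT = £32,125,325.60 / £15,462,625.60 = 2.0776.

2.08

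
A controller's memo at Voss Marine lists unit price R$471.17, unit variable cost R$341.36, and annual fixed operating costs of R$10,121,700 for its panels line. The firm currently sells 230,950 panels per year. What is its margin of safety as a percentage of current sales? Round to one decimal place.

66.2%

Contribution margin per unit = R$471.17 − R$341.36 = R$129.81. Break-even units = R$10,121,700 ÷ R$129.81 = 77,973.19; break-even revenue = 77,973.19 × R$471.17 = R$36,738,628.68.
Current sales = 230,950 × R$471.17 = R$108,816,711.50.
Margin of safety = (R$108,816,711.50 − R$36,738,628.68) ÷ R$108,816,711.50 = 66.2%.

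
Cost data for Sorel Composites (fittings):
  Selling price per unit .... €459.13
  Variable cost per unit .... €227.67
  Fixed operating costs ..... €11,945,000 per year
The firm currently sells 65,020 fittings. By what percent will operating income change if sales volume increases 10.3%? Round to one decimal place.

Total contribution margin = 65,020 × €231.46 = €15,049,529.20.
Subtracting fixed costs: EBIT = €15,049,529.20 − €11,945,000 = €3,104,529.20.
Degree of operating leverage = €15,049,529.20 / €3,104,529.20 = 4.8476.
So EBIT moves 4.8476 × (+10.3%) = +49.9%.

+49.9%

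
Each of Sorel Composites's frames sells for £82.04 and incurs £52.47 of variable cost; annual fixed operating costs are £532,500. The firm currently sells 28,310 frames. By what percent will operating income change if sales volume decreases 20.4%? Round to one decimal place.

Total contribution margin = 28,310 × £29.57 = £837,126.70.
EBIT = £837,126.70 − £532,500 = £304,626.70.
Degree of operating leverage = £837,126.70 / £304,626.70 = 2.7480.
%ΔEBIT = DOL × %ΔSales = 2.7480 × -20.4% = -56.1%.

-56.1%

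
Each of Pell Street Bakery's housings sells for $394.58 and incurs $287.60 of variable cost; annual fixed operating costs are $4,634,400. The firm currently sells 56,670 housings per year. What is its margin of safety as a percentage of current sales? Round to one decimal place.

23.6%

Contribution margin per unit = $394.58 − $287.60 = $106.98. Break-even units = $4,634,400 ÷ $106.98 = 43,320.25; break-even revenue = 43,320.25 × $394.58 = $17,093,302.97.
Actual sales revenue = 56,670 × $394.58 = $22,360,848.60.
Margin of safety = ($22,360,848.60 − $17,093,302.97) ÷ $22,360,848.60 = 23.6%.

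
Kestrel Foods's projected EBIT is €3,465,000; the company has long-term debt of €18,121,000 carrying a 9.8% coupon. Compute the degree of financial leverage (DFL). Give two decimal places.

2.05

Annual interest charges come to €1,775,858.00.
DFL = EBIT ÷ (EBIT − I) = €3,465,000 ÷ (€3,465,000 − €1,775,858.00) = €3,465,000 ÷ €1,689,142.00 = 2.0513.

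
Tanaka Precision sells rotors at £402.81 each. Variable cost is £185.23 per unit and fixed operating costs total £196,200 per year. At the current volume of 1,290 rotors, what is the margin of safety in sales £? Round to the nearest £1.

£156,396

Unit CM = price − variable cost = £402.81 − £185.23 = £217.58. Break-even units = £196,200 ÷ £217.58 = 901.74; break-even revenue = 901.74 × £402.81 = £363,228.80.
Actual sales revenue = 1,290 × £402.81 = £519,624.90.
Margin of safety = £519,624.90 − £363,228.80 = £156,396.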